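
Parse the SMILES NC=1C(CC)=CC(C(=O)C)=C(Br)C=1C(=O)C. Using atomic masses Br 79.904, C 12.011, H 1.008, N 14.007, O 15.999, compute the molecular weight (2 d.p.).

First, the molecular formula is C12H14BrNO2 (counting implicit H from valence).
  Br: 1 × 79.904 = 79.904
  C: 12 × 12.011 = 144.132
  H: 14 × 1.008 = 14.112
  N: 1 × 14.007 = 14.007
  O: 2 × 15.999 = 31.998
Sum: 1×79.904 + 12×12.011 + 14×1.008 + 1×14.007 + 2×15.999 = 284.153 → 284.15 g/mol.

284.15 g/mol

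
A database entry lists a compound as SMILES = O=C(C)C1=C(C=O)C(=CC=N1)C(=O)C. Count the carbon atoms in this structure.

Count every carbon token in the SMILES (each C, including those in ring-closure positions and inside branches).
Carbon count: 10.

10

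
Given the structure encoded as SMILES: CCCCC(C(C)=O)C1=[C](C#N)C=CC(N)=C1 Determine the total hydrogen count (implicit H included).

Walk through each heavy atom and fill implicit hydrogens from standard valence (C 4, N 3, O 2, S 2, halogen 1):
  atom 1: C, bond orders sum to 1 (valence 4) → 3 H
  atom 2: C, bond orders sum to 2 (valence 4) → 2 H
  atom 3: C, bond orders sum to 2 (valence 4) → 2 H
  atom 4: C, bond orders sum to 2 (valence 4) → 2 H
  atom 5: C, bond orders sum to 3 (valence 4) → 1 H
  atom 6: C, bond orders sum to 4 (valence 4) → 0 H
  atom 7: C, bond orders sum to 1 (valence 4) → 3 H
  atom 8: O, bond orders sum to 2 (valence 2) → 0 H
  atom 9: C, bond orders sum to 4 (valence 4) → 0 H
  atom 10: C with explicit H count 0
  atom 11: C, bond orders sum to 4 (valence 4) → 0 H
  atom 12: N, bond orders sum to 3 (valence 3) → 0 H
  atom 13: C, bond orders sum to 3 (valence 4) → 1 H
  atom 14: C, bond orders sum to 3 (valence 4) → 1 H
  atom 15: C, bond orders sum to 4 (valence 4) → 0 H
  atom 16: N, bond orders sum to 1 (valence 3) → 2 H
  atom 17: C, bond orders sum to 3 (valence 4) → 1 H
Total hydrogens: 18.

18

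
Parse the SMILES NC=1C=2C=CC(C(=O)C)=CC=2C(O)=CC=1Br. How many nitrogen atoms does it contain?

1

Scan the SMILES for N atoms (remember two-letter symbols like Cl and Br are single atoms).
Nitrogen count: 1.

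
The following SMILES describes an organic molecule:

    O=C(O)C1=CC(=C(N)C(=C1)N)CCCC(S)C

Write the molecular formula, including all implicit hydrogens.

Walk through each heavy atom and fill implicit hydrogens from standard valence (C 4, N 3, O 2, S 2, halogen 1):
  atom 1: O, bond orders sum to 2 (valence 2) → 0 H
  atom 2: C, bond orders sum to 4 (valence 4) → 0 H
  atom 3: O, bond orders sum to 1 (valence 2) → 1 H
  atom 4: C, bond orders sum to 4 (valence 4) → 0 H
  atom 5: C, bond orders sum to 3 (valence 4) → 1 H
  atom 6: C, bond orders sum to 4 (valence 4) → 0 H
  atom 7: C, bond orders sum to 4 (valence 4) → 0 H
  atom 8: N, bond orders sum to 1 (valence 3) → 2 H
  atom 9: C, bond orders sum to 4 (valence 4) → 0 H
  atom 10: C, bond orders sum to 3 (valence 4) → 1 H
  atom 11: N, bond orders sum to 1 (valence 3) → 2 H
  atom 12: C, bond orders sum to 2 (valence 4) → 2 H
  atom 13: C, bond orders sum to 2 (valence 4) → 2 H
  atom 14: C, bond orders sum to 2 (valence 4) → 2 H
  atom 15: C, bond orders sum to 3 (valence 4) → 1 H
  atom 16: S, bond orders sum to 1 (valence 2) → 1 H
  atom 17: C, bond orders sum to 1 (valence 4) → 3 H
Totals → C:12, H:18, N:2, O:2, S:1.
In Hill order: C12H18N2O2S.

C12H18N2O2S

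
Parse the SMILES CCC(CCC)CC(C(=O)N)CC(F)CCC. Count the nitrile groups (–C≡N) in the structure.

0

Scan the SMILES for the nitrile motif — none present.
Groups that are present: 1 amide.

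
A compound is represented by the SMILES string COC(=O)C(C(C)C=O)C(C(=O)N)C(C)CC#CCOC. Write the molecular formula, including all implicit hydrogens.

C15H23NO5

Walk through each heavy atom and fill implicit hydrogens from standard valence (C 4, N 3, O 2, S 2, halogen 1):
  atom 1: C, bond orders sum to 1 (valence 4) → 3 H
  atom 2: O, bond orders sum to 2 (valence 2) → 0 H
  atom 3: C, bond orders sum to 4 (valence 4) → 0 H
  atom 4: O, bond orders sum to 2 (valence 2) → 0 H
  atom 5: C, bond orders sum to 3 (valence 4) → 1 H
  atom 6: C, bond orders sum to 3 (valence 4) → 1 H
  atom 7: C, bond orders sum to 1 (valence 4) → 3 H
  atom 8: C, bond orders sum to 3 (valence 4) → 1 H
  atom 9: O, bond orders sum to 2 (valence 2) → 0 H
  atom 10: C, bond orders sum to 3 (valence 4) → 1 H
  atom 11: C, bond orders sum to 4 (valence 4) → 0 H
  atom 12: O, bond orders sum to 2 (valence 2) → 0 H
  atom 13: N, bond orders sum to 1 (valence 3) → 2 H
  atom 14: C, bond orders sum to 3 (valence 4) → 1 H
  atom 15: C, bond orders sum to 1 (valence 4) → 3 H
  atom 16: C, bond orders sum to 2 (valence 4) → 2 H
  atom 17: C, bond orders sum to 4 (valence 4) → 0 H
  atom 18: C, bond orders sum to 4 (valence 4) → 0 H
  atom 19: C, bond orders sum to 2 (valence 4) → 2 H
  atom 20: O, bond orders sum to 2 (valence 2) → 0 H
  atom 21: C, bond orders sum to 1 (valence 4) → 3 H
Totals → C:15, H:23, N:1, O:5.
In Hill order: C15H23NO5.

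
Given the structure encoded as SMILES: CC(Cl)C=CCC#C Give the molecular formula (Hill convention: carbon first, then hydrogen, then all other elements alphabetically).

Walk through each heavy atom and fill implicit hydrogens from standard valence (C 4, N 3, O 2, S 2, halogen 1):
  atom 1: C, bond orders sum to 1 (valence 4) → 3 H
  atom 2: C, bond orders sum to 3 (valence 4) → 1 H
  atom 3: Cl (halogen, monovalent) → 0 H
  atom 4: C, bond orders sum to 3 (valence 4) → 1 H
  atom 5: C, bond orders sum to 3 (valence 4) → 1 H
  atom 6: C, bond orders sum to 2 (valence 4) → 2 H
  atom 7: C, bond orders sum to 4 (valence 4) → 0 H
  atom 8: C, bond orders sum to 3 (valence 4) → 1 H
Totals → C:7, H:9, Cl:1.

C7H9Cl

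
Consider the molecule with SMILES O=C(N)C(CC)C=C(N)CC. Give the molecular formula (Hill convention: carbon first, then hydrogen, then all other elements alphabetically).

Walk through each heavy atom and fill implicit hydrogens from standard valence (C 4, N 3, O 2, S 2, halogen 1):
  atom 1: O, bond orders sum to 2 (valence 2) → 0 H
  atom 2: C, bond orders sum to 4 (valence 4) → 0 H
  atom 3: N, bond orders sum to 1 (valence 3) → 2 H
  atom 4: C, bond orders sum to 3 (valence 4) → 1 H
  atom 5: C, bond orders sum to 2 (valence 4) → 2 H
  atom 6: C, bond orders sum to 1 (valence 4) → 3 H
  atom 7: C, bond orders sum to 3 (valence 4) → 1 H
  atom 8: C, bond orders sum to 4 (valence 4) → 0 H
  atom 9: N, bond orders sum to 1 (valence 3) → 2 H
  atom 10: C, bond orders sum to 2 (valence 4) → 2 H
  atom 11: C, bond orders sum to 1 (valence 4) → 3 H
Totals → C:8, H:16, N:2, O:1.

C8H16N2O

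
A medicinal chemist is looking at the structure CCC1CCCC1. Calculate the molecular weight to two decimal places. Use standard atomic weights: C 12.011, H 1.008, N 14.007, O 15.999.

98.19 g/mol

First, the molecular formula is C7H14 (counting implicit H from valence).
  C: 7 × 12.011 = 84.077
  H: 14 × 1.008 = 14.112
Sum: 7×12.011 + 14×1.008 = 98.189 → 98.19 g/mol.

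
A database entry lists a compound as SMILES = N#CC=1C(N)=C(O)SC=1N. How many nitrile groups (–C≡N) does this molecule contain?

The nitrile motif appears at heavy-atom position 2 in the SMILES.
Other groups present: 1 hydroxyl, 2 primary amine.
Nitrile count: 1.

1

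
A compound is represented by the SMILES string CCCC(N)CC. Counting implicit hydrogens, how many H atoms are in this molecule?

Walk through each heavy atom and fill implicit hydrogens from standard valence (C 4, N 3, O 2, S 2, halogen 1):
  atom 1: C, bond orders sum to 1 (valence 4) → 3 H
  atom 2: C, bond orders sum to 2 (valence 4) → 2 H
  atom 3: C, bond orders sum to 2 (valence 4) → 2 H
  atom 4: C, bond orders sum to 3 (valence 4) → 1 H
  atom 5: N, bond orders sum to 1 (valence 3) → 2 H
  atom 6: C, bond orders sum to 2 (valence 4) → 2 H
  atom 7: C, bond orders sum to 1 (valence 4) → 3 H
Total hydrogens: 15.

15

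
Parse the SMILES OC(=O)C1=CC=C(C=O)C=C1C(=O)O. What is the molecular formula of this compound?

C9H6O5

Walk through each heavy atom and fill implicit hydrogens from standard valence (C 4, N 3, O 2, S 2, halogen 1):
  atom 1: O, bond orders sum to 1 (valence 2) → 1 H
  atom 2: C, bond orders sum to 4 (valence 4) → 0 H
  atom 3: O, bond orders sum to 2 (valence 2) → 0 H
  atom 4: C, bond orders sum to 4 (valence 4) → 0 H
  atom 5: C, bond orders sum to 3 (valence 4) → 1 H
  atom 6: C, bond orders sum to 3 (valence 4) → 1 H
  atom 7: C, bond orders sum to 4 (valence 4) → 0 H
  atom 8: C, bond orders sum to 3 (valence 4) → 1 H
  atom 9: O, bond orders sum to 2 (valence 2) → 0 H
  atom 10: C, bond orders sum to 3 (valence 4) → 1 H
  atom 11: C, bond orders sum to 4 (valence 4) → 0 H
  atom 12: C, bond orders sum to 4 (valence 4) → 0 H
  atom 13: O, bond orders sum to 2 (valence 2) → 0 H
  atom 14: O, bond orders sum to 1 (valence 2) → 1 H
Totals → C:9, H:6, O:5.
In Hill order: C9H6O5.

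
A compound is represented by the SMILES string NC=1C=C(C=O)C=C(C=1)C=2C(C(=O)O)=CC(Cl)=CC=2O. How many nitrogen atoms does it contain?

Scan the SMILES for N atoms (remember two-letter symbols like Cl and Br are single atoms).
Nitrogen count: 1.

1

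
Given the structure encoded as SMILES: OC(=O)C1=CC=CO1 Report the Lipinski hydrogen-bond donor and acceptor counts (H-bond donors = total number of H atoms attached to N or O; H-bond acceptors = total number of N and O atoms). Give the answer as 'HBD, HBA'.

1, 3

Donors: find every N or O and count the H atoms it carries.
  atom 1 (O): bond orders sum to 1 → 1 H
  atom 3 (O): bond orders sum to 2 → 0 H
  atom 8 (O): bond orders sum to 2 → 0 H
Lipinski HBD = 1.
Acceptors: N atoms = 0, O atoms = 3 → HBA = 3.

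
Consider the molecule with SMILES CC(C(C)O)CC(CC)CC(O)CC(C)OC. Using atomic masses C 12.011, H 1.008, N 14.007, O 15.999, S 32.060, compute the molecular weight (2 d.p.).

246.39 g/mol

First, the molecular formula is C14H30O3 (counting implicit H from valence).
  C: 14 × 12.011 = 168.154
  H: 30 × 1.008 = 30.240
  O: 3 × 15.999 = 47.997
Sum: 14×12.011 + 30×1.008 + 3×15.999 = 246.391 → 246.39 g/mol.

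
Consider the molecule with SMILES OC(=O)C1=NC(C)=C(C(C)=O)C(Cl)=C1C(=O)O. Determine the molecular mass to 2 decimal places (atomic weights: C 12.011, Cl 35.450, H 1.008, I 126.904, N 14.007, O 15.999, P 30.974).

257.63 g/mol

First, the molecular formula is C10H8ClNO5 (counting implicit H from valence).
  C: 10 × 12.011 = 120.110
  Cl: 1 × 35.450 = 35.450
  H: 8 × 1.008 = 8.064
  N: 1 × 14.007 = 14.007
  O: 5 × 15.999 = 79.995
Sum: 10×12.011 + 1×35.450 + 8×1.008 + 1×14.007 + 5×15.999 = 257.626 → 257.63 g/mol.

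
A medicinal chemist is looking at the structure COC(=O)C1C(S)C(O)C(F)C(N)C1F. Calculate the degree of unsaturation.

Degree of unsaturation = (number of rings) + (number of π bonds).
Ring closures in the SMILES: 1.
π bonds: 1 double bond (each 1 DoU) → 1 DoU from unsaturation.
Total DoU = 1 + 1 = 2.

2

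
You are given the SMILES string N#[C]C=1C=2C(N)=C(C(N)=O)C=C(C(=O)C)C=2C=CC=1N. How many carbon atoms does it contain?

Count every carbon token in the SMILES (each C, including those in ring-closure positions and inside branches).
Carbon count: 14.

14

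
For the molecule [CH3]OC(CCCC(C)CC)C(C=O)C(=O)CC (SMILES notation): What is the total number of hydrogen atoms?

26

Walk through each heavy atom and fill implicit hydrogens from standard valence (C 4, N 3, O 2, S 2, halogen 1):
  atom 1: C with explicit H count 3
  atom 2: O, bond orders sum to 2 (valence 2) → 0 H
  atom 3: C, bond orders sum to 3 (valence 4) → 1 H
  atom 4: C, bond orders sum to 2 (valence 4) → 2 H
  atom 5: C, bond orders sum to 2 (valence 4) → 2 H
  atom 6: C, bond orders sum to 2 (valence 4) → 2 H
  atom 7: C, bond orders sum to 3 (valence 4) → 1 H
  atom 8: C, bond orders sum to 1 (valence 4) → 3 H
  atom 9: C, bond orders sum to 2 (valence 4) → 2 H
  atom 10: C, bond orders sum to 1 (valence 4) → 3 H
  atom 11: C, bond orders sum to 3 (valence 4) → 1 H
  atom 12: C, bond orders sum to 3 (valence 4) → 1 H
  atom 13: O, bond orders sum to 2 (valence 2) → 0 H
  atom 14: C, bond orders sum to 4 (valence 4) → 0 H
  atom 15: O, bond orders sum to 2 (valence 2) → 0 H
  atom 16: C, bond orders sum to 2 (valence 4) → 2 H
  atom 17: C, bond orders sum to 1 (valence 4) → 3 H
Total hydrogens: 26.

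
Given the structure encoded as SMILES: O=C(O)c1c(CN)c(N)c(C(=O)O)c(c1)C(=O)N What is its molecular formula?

C10H11N3O5

Walk through each heavy atom and fill implicit hydrogens from standard valence (C 4, N 3, O 2, S 2, halogen 1); for lowercase aromatic atoms, an aromatic c carries 1 H when it has two neighbours and 0 H with three, and aromatic n carries 0 H:
  atom 1: O, bond orders sum to 2 (valence 2) → 0 H
  atom 2: C, bond orders sum to 4 (valence 4) → 0 H
  atom 3: O, bond orders sum to 1 (valence 2) → 1 H
  atom 4: aromatic c, 3 neighbours → 0 H
  atom 5: aromatic c, 3 neighbours → 0 H
  atom 6: C, bond orders sum to 2 (valence 4) → 2 H
  atom 7: N, bond orders sum to 1 (valence 3) → 2 H
  atom 8: aromatic c, 3 neighbours → 0 H
  atom 9: N, bond orders sum to 1 (valence 3) → 2 H
  atom 10: aromatic c, 3 neighbours → 0 H
  atom 11: C, bond orders sum to 4 (valence 4) → 0 H
  atom 12: O, bond orders sum to 2 (valence 2) → 0 H
  atom 13: O, bond orders sum to 1 (valence 2) → 1 H
  atom 14: aromatic c, 3 neighbours → 0 H
  atom 15: aromatic c, 2 neighbours → 1 H
  atom 16: C, bond orders sum to 4 (valence 4) → 0 H
  atom 17: O, bond orders sum to 2 (valence 2) → 0 H
  atom 18: N, bond orders sum to 1 (valence 3) → 2 H
Totals → C:10, H:11, N:3, O:5.
In Hill order: C10H11N3O5.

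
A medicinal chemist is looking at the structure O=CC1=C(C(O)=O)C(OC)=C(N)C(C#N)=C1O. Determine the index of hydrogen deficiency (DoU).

8

Degree of unsaturation = (number of rings) + (number of π bonds).
Ring closures in the SMILES: 1.
π bonds: 5 double bonds (each 1 DoU), 1 triple bond (each 2 DoU) → 7 DoU from unsaturation.
Total DoU = 1 + 7 = 8.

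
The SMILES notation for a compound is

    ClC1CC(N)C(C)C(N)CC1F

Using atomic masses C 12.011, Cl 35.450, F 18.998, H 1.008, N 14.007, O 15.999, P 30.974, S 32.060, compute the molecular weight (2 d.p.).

194.68 g/mol

First, the molecular formula is C8H16ClFN2 (counting implicit H from valence).
  C: 8 × 12.011 = 96.088
  Cl: 1 × 35.450 = 35.450
  F: 1 × 18.998 = 18.998
  H: 16 × 1.008 = 16.128
  N: 2 × 14.007 = 28.014
Sum: 8×12.011 + 1×35.450 + 1×18.998 + 16×1.008 + 2×14.007 = 194.678 → 194.68 g/mol.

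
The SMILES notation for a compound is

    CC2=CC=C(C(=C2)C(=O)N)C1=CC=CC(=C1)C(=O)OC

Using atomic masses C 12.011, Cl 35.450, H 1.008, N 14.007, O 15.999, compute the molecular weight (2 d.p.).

First, the molecular formula is C16H15NO3 (counting implicit H from valence).
  C: 16 × 12.011 = 192.176
  H: 15 × 1.008 = 15.120
  N: 1 × 14.007 = 14.007
  O: 3 × 15.999 = 47.997
Sum: 16×12.011 + 15×1.008 + 1×14.007 + 3×15.999 = 269.300 → 269.30 g/mol.

269.30 g/mol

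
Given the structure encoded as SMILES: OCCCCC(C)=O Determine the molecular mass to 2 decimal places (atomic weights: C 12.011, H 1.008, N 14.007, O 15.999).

116.16 g/mol

First, the molecular formula is C6H12O2 (counting implicit H from valence).
  C: 6 × 12.011 = 72.066
  H: 12 × 1.008 = 12.096
  O: 2 × 15.999 = 31.998
Sum: 6×12.011 + 12×1.008 + 2×15.999 = 116.160 → 116.16 g/mol.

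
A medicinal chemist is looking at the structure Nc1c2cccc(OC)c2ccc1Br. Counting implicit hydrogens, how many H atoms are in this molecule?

Walk through each heavy atom and fill implicit hydrogens from standard valence (C 4, N 3, O 2, S 2, halogen 1); for lowercase aromatic atoms, an aromatic c carries 1 H when it has two neighbours and 0 H with three, and aromatic n carries 0 H:
  atom 1: N, bond orders sum to 1 (valence 3) → 2 H
  atom 2: aromatic c, 3 neighbours → 0 H
  atom 3: aromatic c, 3 neighbours → 0 H
  atom 4: aromatic c, 2 neighbours → 1 H
  atom 5: aromatic c, 2 neighbours → 1 H
  atom 6: aromatic c, 2 neighbours → 1 H
  atom 7: aromatic c, 3 neighbours → 0 H
  atom 8: O, bond orders sum to 2 (valence 2) → 0 H
  atom 9: C, bond orders sum to 1 (valence 4) → 3 H
  atom 10: aromatic c, 3 neighbours → 0 H
  atom 11: aromatic c, 2 neighbours → 1 H
  atom 12: aromatic c, 2 neighbours → 1 H
  atom 13: aromatic c, 3 neighbours → 0 H
  atom 14: Br (halogen, monovalent) → 0 H
Total hydrogens: 10.

10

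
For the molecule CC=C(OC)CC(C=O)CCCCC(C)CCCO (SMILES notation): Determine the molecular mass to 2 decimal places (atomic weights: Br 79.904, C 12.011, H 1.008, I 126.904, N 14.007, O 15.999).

First, the molecular formula is C16H30O3 (counting implicit H from valence).
  C: 16 × 12.011 = 192.176
  H: 30 × 1.008 = 30.240
  O: 3 × 15.999 = 47.997
Sum: 16×12.011 + 30×1.008 + 3×15.999 = 270.413 → 270.41 g/mol.

270.41 g/mol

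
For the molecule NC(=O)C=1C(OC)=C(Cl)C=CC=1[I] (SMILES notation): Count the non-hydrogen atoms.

13

Every atom symbol written in the SMILES (organic subset) is one heavy atom; implicit H are not written.
Heavy atoms by element → C:8, Cl:1, I:1, N:1, O:2.
Total: 13.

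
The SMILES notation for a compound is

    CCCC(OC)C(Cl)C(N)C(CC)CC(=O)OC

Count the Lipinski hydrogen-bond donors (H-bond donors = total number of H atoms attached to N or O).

2

Donors: find every N or O and count the H atoms it carries.
  atom 5 (O): bond orders sum to 2 → 0 H
  atom 10 (N): bond orders sum to 1 → 2 H
  atom 16 (O): bond orders sum to 2 → 0 H
  atom 17 (O): bond orders sum to 2 → 0 H
Lipinski HBD = 2.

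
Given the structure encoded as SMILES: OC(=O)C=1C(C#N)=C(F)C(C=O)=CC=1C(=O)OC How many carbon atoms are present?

11

Count every carbon token in the SMILES (each C, including those in ring-closure positions and inside branches).
Carbon count: 11.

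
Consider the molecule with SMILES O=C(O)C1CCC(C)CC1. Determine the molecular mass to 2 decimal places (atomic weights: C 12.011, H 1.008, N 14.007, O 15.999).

142.20 g/mol

First, the molecular formula is C8H14O2 (counting implicit H from valence).
  C: 8 × 12.011 = 96.088
  H: 14 × 1.008 = 14.112
  O: 2 × 15.999 = 31.998
Sum: 8×12.011 + 14×1.008 + 2×15.999 = 142.198 → 142.20 g/mol.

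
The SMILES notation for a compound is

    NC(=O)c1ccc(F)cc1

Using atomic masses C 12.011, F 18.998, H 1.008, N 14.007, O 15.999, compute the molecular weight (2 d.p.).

139.13 g/mol

First, the molecular formula is C7H6FNO (counting implicit H from valence).
  C: 7 × 12.011 = 84.077
  F: 1 × 18.998 = 18.998
  H: 6 × 1.008 = 6.048
  N: 1 × 14.007 = 14.007
  O: 1 × 15.999 = 15.999
Sum: 7×12.011 + 1×18.998 + 6×1.008 + 1×14.007 + 1×15.999 = 139.129 → 139.13 g/mol.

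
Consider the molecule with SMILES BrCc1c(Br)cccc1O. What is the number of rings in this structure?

1

In SMILES, each pair of matching ring-closure digits denotes one ring-closing bond; the number of such bonds equals the number of independent rings.
Ring-closure bonds here: 1.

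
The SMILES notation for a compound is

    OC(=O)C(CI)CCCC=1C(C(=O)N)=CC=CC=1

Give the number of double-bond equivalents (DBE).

6

Molecular formula: C13H16INO3.
DoU = (2C + 2 + N − H − X) / 2, where X is the halogen count and O/S are ignored.
    = (2·13 + 2 + 1 − 16 − 1) / 2 = 12 / 2 = 6.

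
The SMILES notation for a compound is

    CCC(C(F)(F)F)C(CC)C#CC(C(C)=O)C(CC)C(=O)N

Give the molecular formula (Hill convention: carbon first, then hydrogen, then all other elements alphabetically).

Walk through each heavy atom and fill implicit hydrogens from standard valence (C 4, N 3, O 2, S 2, halogen 1):
  atom 1: C, bond orders sum to 1 (valence 4) → 3 H
  atom 2: C, bond orders sum to 2 (valence 4) → 2 H
  atom 3: C, bond orders sum to 3 (valence 4) → 1 H
  atom 4: C, bond orders sum to 4 (valence 4) → 0 H
  atom 5: F (halogen, monovalent) → 0 H
  atom 6: F (halogen, monovalent) → 0 H
  atom 7: F (halogen, monovalent) → 0 H
  atom 8: C, bond orders sum to 3 (valence 4) → 1 H
  atom 9: C, bond orders sum to 2 (valence 4) → 2 H
  atom 10: C, bond orders sum to 1 (valence 4) → 3 H
  atom 11: C, bond orders sum to 4 (valence 4) → 0 H
  atom 12: C, bond orders sum to 4 (valence 4) → 0 H
  atom 13: C, bond orders sum to 3 (valence 4) → 1 H
  atom 14: C, bond orders sum to 4 (valence 4) → 0 H
  atom 15: C, bond orders sum to 1 (valence 4) → 3 H
  atom 16: O, bond orders sum to 2 (valence 2) → 0 H
  atom 17: C, bond orders sum to 3 (valence 4) → 1 H
  atom 18: C, bond orders sum to 2 (valence 4) → 2 H
  atom 19: C, bond orders sum to 1 (valence 4) → 3 H
  atom 20: C, bond orders sum to 4 (valence 4) → 0 H
  atom 21: O, bond orders sum to 2 (valence 2) → 0 H
  atom 22: N, bond orders sum to 1 (valence 3) → 2 H
Totals → C:16, H:24, F:3, N:1, O:2.
In Hill order: C16H24F3NO2.

C16H24F3NO2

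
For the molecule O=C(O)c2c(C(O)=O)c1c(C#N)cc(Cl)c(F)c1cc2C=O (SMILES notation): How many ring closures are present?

2

In SMILES, each pair of matching ring-closure digits denotes one ring-closing bond; the number of such bonds equals the number of independent rings.
Ring-closure bonds here: 2.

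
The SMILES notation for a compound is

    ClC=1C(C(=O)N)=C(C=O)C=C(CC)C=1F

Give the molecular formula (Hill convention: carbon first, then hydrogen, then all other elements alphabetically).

Walk through each heavy atom and fill implicit hydrogens from standard valence (C 4, N 3, O 2, S 2, halogen 1):
  atom 1: Cl (halogen, monovalent) → 0 H
  atom 2: C, bond orders sum to 4 (valence 4) → 0 H
  atom 3: C, bond orders sum to 4 (valence 4) → 0 H
  atom 4: C, bond orders sum to 4 (valence 4) → 0 H
  atom 5: O, bond orders sum to 2 (valence 2) → 0 H
  atom 6: N, bond orders sum to 1 (valence 3) → 2 H
  atom 7: C, bond orders sum to 4 (valence 4) → 0 H
  atom 8: C, bond orders sum to 3 (valence 4) → 1 H
  atom 9: O, bond orders sum to 2 (valence 2) → 0 H
  atom 10: C, bond orders sum to 3 (valence 4) → 1 H
  atom 11: C, bond orders sum to 4 (valence 4) → 0 H
  atom 12: C, bond orders sum to 2 (valence 4) → 2 H
  atom 13: C, bond orders sum to 1 (valence 4) → 3 H
  atom 14: C, bond orders sum to 4 (valence 4) → 0 H
  atom 15: F (halogen, monovalent) → 0 H
Totals → C:10, H:9, Cl:1, F:1, N:1, O:2.
In Hill order: C10H9ClFNO2.

C10H9ClFNO2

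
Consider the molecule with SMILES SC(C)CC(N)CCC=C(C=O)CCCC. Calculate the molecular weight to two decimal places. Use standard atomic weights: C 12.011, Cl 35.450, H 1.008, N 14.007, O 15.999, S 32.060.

First, the molecular formula is C13H25NOS (counting implicit H from valence).
  C: 13 × 12.011 = 156.143
  H: 25 × 1.008 = 25.200
  N: 1 × 14.007 = 14.007
  O: 1 × 15.999 = 15.999
  S: 1 × 32.060 = 32.060
Sum: 13×12.011 + 25×1.008 + 1×14.007 + 1×15.999 + 1×32.060 = 243.409 → 243.41 g/mol.

243.41 g/mol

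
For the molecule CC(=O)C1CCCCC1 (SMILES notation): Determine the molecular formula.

C8H14O

Walk through each heavy atom and fill implicit hydrogens from standard valence (C 4, N 3, O 2, S 2, halogen 1):
  atom 1: C, bond orders sum to 1 (valence 4) → 3 H
  atom 2: C, bond orders sum to 4 (valence 4) → 0 H
  atom 3: O, bond orders sum to 2 (valence 2) → 0 H
  atom 4: C, bond orders sum to 3 (valence 4) → 1 H
  atom 5: C, bond orders sum to 2 (valence 4) → 2 H
  atom 6: C, bond orders sum to 2 (valence 4) → 2 H
  atom 7: C, bond orders sum to 2 (valence 4) → 2 H
  atom 8: C, bond orders sum to 2 (valence 4) → 2 H
  atom 9: C, bond orders sum to 2 (valence 4) → 2 H
Totals → C:8, H:14, O:1.
In Hill order: C8H14O.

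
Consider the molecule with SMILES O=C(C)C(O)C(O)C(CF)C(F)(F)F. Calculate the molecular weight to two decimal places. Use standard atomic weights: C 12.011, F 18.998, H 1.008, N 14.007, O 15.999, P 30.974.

218.15 g/mol

First, the molecular formula is C7H10F4O3 (counting implicit H from valence).
  C: 7 × 12.011 = 84.077
  F: 4 × 18.998 = 75.992
  H: 10 × 1.008 = 10.080
  O: 3 × 15.999 = 47.997
Sum: 7×12.011 + 4×18.998 + 10×1.008 + 3×15.999 = 218.146 → 218.15 g/mol.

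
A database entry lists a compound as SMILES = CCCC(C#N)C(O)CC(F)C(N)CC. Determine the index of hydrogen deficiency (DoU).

Degree of unsaturation = (number of rings) + (number of π bonds).
Ring closures in the SMILES: 0.
π bonds: 1 triple bond (each 2 DoU) → 2 DoU from unsaturation.
Total DoU = 0 + 2 = 2.

2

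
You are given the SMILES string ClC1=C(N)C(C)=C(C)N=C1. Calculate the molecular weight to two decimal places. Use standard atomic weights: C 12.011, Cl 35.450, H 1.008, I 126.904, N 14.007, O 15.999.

156.61 g/mol

First, the molecular formula is C7H9ClN2 (counting implicit H from valence).
  C: 7 × 12.011 = 84.077
  Cl: 1 × 35.450 = 35.450
  H: 9 × 1.008 = 9.072
  N: 2 × 14.007 = 28.014
Sum: 7×12.011 + 1×35.450 + 9×1.008 + 2×14.007 = 156.613 → 156.61 g/mol.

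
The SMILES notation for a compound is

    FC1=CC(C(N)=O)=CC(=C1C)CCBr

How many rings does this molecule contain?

1

In SMILES, each pair of matching ring-closure digits denotes one ring-closing bond; the number of such bonds equals the number of independent rings.
Ring-closure bonds here: 1.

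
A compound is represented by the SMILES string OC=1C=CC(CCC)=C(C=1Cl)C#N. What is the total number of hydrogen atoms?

Walk through each heavy atom and fill implicit hydrogens from standard valence (C 4, N 3, O 2, S 2, halogen 1):
  atom 1: O, bond orders sum to 1 (valence 2) → 1 H
  atom 2: C, bond orders sum to 4 (valence 4) → 0 H
  atom 3: C, bond orders sum to 3 (valence 4) → 1 H
  atom 4: C, bond orders sum to 3 (valence 4) → 1 H
  atom 5: C, bond orders sum to 4 (valence 4) → 0 H
  atom 6: C, bond orders sum to 2 (valence 4) → 2 H
  atom 7: C, bond orders sum to 2 (valence 4) → 2 H
  atom 8: C, bond orders sum to 1 (valence 4) → 3 H
  atom 9: C, bond orders sum to 4 (valence 4) → 0 H
  atom 10: C, bond orders sum to 4 (valence 4) → 0 H
  atom 11: Cl (halogen, monovalent) → 0 H
  atom 12: C, bond orders sum to 4 (valence 4) → 0 H
  atom 13: N, bond orders sum to 3 (valence 3) → 0 H
Total hydrogens: 10.

10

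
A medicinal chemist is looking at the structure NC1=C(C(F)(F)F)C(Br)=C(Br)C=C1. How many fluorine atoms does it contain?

Scan the SMILES for F atoms (remember two-letter symbols like Cl and Br are single atoms).
Fluorine count: 3.

3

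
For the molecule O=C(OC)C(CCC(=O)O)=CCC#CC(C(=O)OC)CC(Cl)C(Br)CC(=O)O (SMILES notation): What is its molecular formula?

C18H22BrClO8

Walk through each heavy atom and fill implicit hydrogens from standard valence (C 4, N 3, O 2, S 2, halogen 1):
  atom 1: O, bond orders sum to 2 (valence 2) → 0 H
  atom 2: C, bond orders sum to 4 (valence 4) → 0 H
  atom 3: O, bond orders sum to 2 (valence 2) → 0 H
  atom 4: C, bond orders sum to 1 (valence 4) → 3 H
  atom 5: C, bond orders sum to 4 (valence 4) → 0 H
  atom 6: C, bond orders sum to 2 (valence 4) → 2 H
  atom 7: C, bond orders sum to 2 (valence 4) → 2 H
  atom 8: C, bond orders sum to 4 (valence 4) → 0 H
  atom 9: O, bond orders sum to 2 (valence 2) → 0 H
  atom 10: O, bond orders sum to 1 (valence 2) → 1 H
  atom 11: C, bond orders sum to 3 (valence 4) → 1 H
  atom 12: C, bond orders sum to 2 (valence 4) → 2 H
  atom 13: C, bond orders sum to 4 (valence 4) → 0 H
  atom 14: C, bond orders sum to 4 (valence 4) → 0 H
  atom 15: C, bond orders sum to 3 (valence 4) → 1 H
  atom 16: C, bond orders sum to 4 (valence 4) → 0 H
  atom 17: O, bond orders sum to 2 (valence 2) → 0 H
  atom 18: O, bond orders sum to 2 (valence 2) → 0 H
  atom 19: C, bond orders sum to 1 (valence 4) → 3 H
  atom 20: C, bond orders sum to 2 (valence 4) → 2 H
  atom 21: C, bond orders sum to 3 (valence 4) → 1 H
  atom 22: Cl (halogen, monovalent) → 0 H
  atom 23: C, bond orders sum to 3 (valence 4) → 1 H
  atom 24: Br (halogen, monovalent) → 0 H
  atom 25: C, bond orders sum to 2 (valence 4) → 2 H
  atom 26: C, bond orders sum to 4 (valence 4) → 0 H
  atom 27: O, bond orders sum to 2 (valence 2) → 0 H
  atom 28: O, bond orders sum to 1 (valence 2) → 1 H
Totals → C:18, H:22, Br:1, Cl:1, O:8.
In Hill order: C18H22BrClO8.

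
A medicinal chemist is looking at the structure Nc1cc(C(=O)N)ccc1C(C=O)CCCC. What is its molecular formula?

C13H18N2O2

Walk through each heavy atom and fill implicit hydrogens from standard valence (C 4, N 3, O 2, S 2, halogen 1); for lowercase aromatic atoms, an aromatic c carries 1 H when it has two neighbours and 0 H with three, and aromatic n carries 0 H:
  atom 1: N, bond orders sum to 1 (valence 3) → 2 H
  atom 2: aromatic c, 3 neighbours → 0 H
  atom 3: aromatic c, 2 neighbours → 1 H
  atom 4: aromatic c, 3 neighbours → 0 H
  atom 5: C, bond orders sum to 4 (valence 4) → 0 H
  atom 6: O, bond orders sum to 2 (valence 2) → 0 H
  atom 7: N, bond orders sum to 1 (valence 3) → 2 H
  atom 8: aromatic c, 2 neighbours → 1 H
  atom 9: aromatic c, 2 neighbours → 1 H
  atom 10: aromatic c, 3 neighbours → 0 H
  atom 11: C, bond orders sum to 3 (valence 4) → 1 H
  atom 12: C, bond orders sum to 3 (valence 4) → 1 H
  atom 13: O, bond orders sum to 2 (valence 2) → 0 H
  atom 14: C, bond orders sum to 2 (valence 4) → 2 H
  atom 15: C, bond orders sum to 2 (valence 4) → 2 H
  atom 16: C, bond orders sum to 2 (valence 4) → 2 H
  atom 17: C, bond orders sum to 1 (valence 4) → 3 H
Totals → C:13, H:18, N:2, O:2.
In Hill order: C13H18N2O2.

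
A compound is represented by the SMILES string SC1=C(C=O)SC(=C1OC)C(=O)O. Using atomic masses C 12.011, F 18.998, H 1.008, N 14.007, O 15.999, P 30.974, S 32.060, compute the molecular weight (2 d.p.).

First, the molecular formula is C7H6O4S2 (counting implicit H from valence).
  C: 7 × 12.011 = 84.077
  H: 6 × 1.008 = 6.048
  O: 4 × 15.999 = 63.996
  S: 2 × 32.060 = 64.120
Sum: 7×12.011 + 6×1.008 + 4×15.999 + 2×32.060 = 218.241 → 218.24 g/mol.

218.24 g/mol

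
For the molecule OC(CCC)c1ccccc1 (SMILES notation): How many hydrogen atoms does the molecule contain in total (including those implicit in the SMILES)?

14

Walk through each heavy atom and fill implicit hydrogens from standard valence (C 4, N 3, O 2, S 2, halogen 1); for lowercase aromatic atoms, an aromatic c carries 1 H when it has two neighbours and 0 H with three, and aromatic n carries 0 H:
  atom 1: O, bond orders sum to 1 (valence 2) → 1 H
  atom 2: C, bond orders sum to 3 (valence 4) → 1 H
  atom 3: C, bond orders sum to 2 (valence 4) → 2 H
  atom 4: C, bond orders sum to 2 (valence 4) → 2 H
  atom 5: C, bond orders sum to 1 (valence 4) → 3 H
  atom 6: aromatic c, 3 neighbours → 0 H
  atom 7: aromatic c, 2 neighbours → 1 H
  atom 8: aromatic c, 2 neighbours → 1 H
  atom 9: aromatic c, 2 neighbours → 1 H
  atom 10: aromatic c, 2 neighbours → 1 H
  atom 11: aromatic c, 2 neighbours → 1 H
Total hydrogens: 14.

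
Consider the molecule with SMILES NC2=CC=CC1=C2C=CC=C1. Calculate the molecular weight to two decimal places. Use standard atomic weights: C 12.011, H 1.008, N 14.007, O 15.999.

First, the molecular formula is C10H9N (counting implicit H from valence).
  C: 10 × 12.011 = 120.110
  H: 9 × 1.008 = 9.072
  N: 1 × 14.007 = 14.007
Sum: 10×12.011 + 9×1.008 + 1×14.007 = 143.189 → 143.19 g/mol.

143.19 g/mol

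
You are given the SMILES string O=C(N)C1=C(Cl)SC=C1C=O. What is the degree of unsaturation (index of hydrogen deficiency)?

5

Molecular formula: C6H4ClNO2S.
DoU = (2C + 2 + N − H − X) / 2, where X is the halogen count and O/S are ignored.
    = (2·6 + 2 + 1 − 4 − 1) / 2 = 10 / 2 = 5.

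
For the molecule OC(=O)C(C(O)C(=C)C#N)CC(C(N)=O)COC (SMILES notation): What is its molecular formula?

Walk through each heavy atom and fill implicit hydrogens from standard valence (C 4, N 3, O 2, S 2, halogen 1):
  atom 1: O, bond orders sum to 1 (valence 2) → 1 H
  atom 2: C, bond orders sum to 4 (valence 4) → 0 H
  atom 3: O, bond orders sum to 2 (valence 2) → 0 H
  atom 4: C, bond orders sum to 3 (valence 4) → 1 H
  atom 5: C, bond orders sum to 3 (valence 4) → 1 H
  atom 6: O, bond orders sum to 1 (valence 2) → 1 H
  atom 7: C, bond orders sum to 4 (valence 4) → 0 H
  atom 8: C, bond orders sum to 2 (valence 4) → 2 H
  atom 9: C, bond orders sum to 4 (valence 4) → 0 H
  atom 10: N, bond orders sum to 3 (valence 3) → 0 H
  atom 11: C, bond orders sum to 2 (valence 4) → 2 H
  atom 12: C, bond orders sum to 3 (valence 4) → 1 H
  atom 13: C, bond orders sum to 4 (valence 4) → 0 H
  atom 14: N, bond orders sum to 1 (valence 3) → 2 H
  atom 15: O, bond orders sum to 2 (valence 2) → 0 H
  atom 16: C, bond orders sum to 2 (valence 4) → 2 H
  atom 17: O, bond orders sum to 2 (valence 2) → 0 H
  atom 18: C, bond orders sum to 1 (valence 4) → 3 H
Totals → C:11, H:16, N:2, O:5.

C11H16N2O5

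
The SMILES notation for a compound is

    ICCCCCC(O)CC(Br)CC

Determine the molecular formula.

C10H20BrIO

Walk through each heavy atom and fill implicit hydrogens from standard valence (C 4, N 3, O 2, S 2, halogen 1):
  atom 1: I (halogen, monovalent) → 0 H
  atom 2: C, bond orders sum to 2 (valence 4) → 2 H
  atom 3: C, bond orders sum to 2 (valence 4) → 2 H
  atom 4: C, bond orders sum to 2 (valence 4) → 2 H
  atom 5: C, bond orders sum to 2 (valence 4) → 2 H
  atom 6: C, bond orders sum to 2 (valence 4) → 2 H
  atom 7: C, bond orders sum to 3 (valence 4) → 1 H
  atom 8: O, bond orders sum to 1 (valence 2) → 1 H
  atom 9: C, bond orders sum to 2 (valence 4) → 2 H
  atom 10: C, bond orders sum to 3 (valence 4) → 1 H
  atom 11: Br (halogen, monovalent) → 0 H
  atom 12: C, bond orders sum to 2 (valence 4) → 2 H
  atom 13: C, bond orders sum to 1 (valence 4) → 3 H
Totals → C:10, H:20, Br:1, I:1, O:1.
In Hill order: C10H20BrIO.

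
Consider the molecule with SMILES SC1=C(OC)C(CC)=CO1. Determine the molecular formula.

Walk through each heavy atom and fill implicit hydrogens from standard valence (C 4, N 3, O 2, S 2, halogen 1):
  atom 1: S, bond orders sum to 1 (valence 2) → 1 H
  atom 2: C, bond orders sum to 4 (valence 4) → 0 H
  atom 3: C, bond orders sum to 4 (valence 4) → 0 H
  atom 4: O, bond orders sum to 2 (valence 2) → 0 H
  atom 5: C, bond orders sum to 1 (valence 4) → 3 H
  atom 6: C, bond orders sum to 4 (valence 4) → 0 H
  atom 7: C, bond orders sum to 2 (valence 4) → 2 H
  atom 8: C, bond orders sum to 1 (valence 4) → 3 H
  atom 9: C, bond orders sum to 3 (valence 4) → 1 H
  atom 10: O, bond orders sum to 2 (valence 2) → 0 H
Totals → C:7, H:10, O:2, S:1.
In Hill order: C7H10O2S.

C7H10O2S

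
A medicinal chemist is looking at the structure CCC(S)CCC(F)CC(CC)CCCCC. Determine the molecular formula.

Walk through each heavy atom and fill implicit hydrogens from standard valence (C 4, N 3, O 2, S 2, halogen 1):
  atom 1: C, bond orders sum to 1 (valence 4) → 3 H
  atom 2: C, bond orders sum to 2 (valence 4) → 2 H
  atom 3: C, bond orders sum to 3 (valence 4) → 1 H
  atom 4: S, bond orders sum to 1 (valence 2) → 1 H
  atom 5: C, bond orders sum to 2 (valence 4) → 2 H
  atom 6: C, bond orders sum to 2 (valence 4) → 2 H
  atom 7: C, bond orders sum to 3 (valence 4) → 1 H
  atom 8: F (halogen, monovalent) → 0 H
  atom 9: C, bond orders sum to 2 (valence 4) → 2 H
  atom 10: C, bond orders sum to 3 (valence 4) → 1 H
  atom 11: C, bond orders sum to 2 (valence 4) → 2 H
  atom 12: C, bond orders sum to 1 (valence 4) → 3 H
  atom 13: C, bond orders sum to 2 (valence 4) → 2 H
  atom 14: C, bond orders sum to 2 (valence 4) → 2 H
  atom 15: C, bond orders sum to 2 (valence 4) → 2 H
  atom 16: C, bond orders sum to 2 (valence 4) → 2 H
  atom 17: C, bond orders sum to 1 (valence 4) → 3 H
Totals → C:15, H:31, F:1, S:1.
In Hill order: C15H31FS.

C15H31FS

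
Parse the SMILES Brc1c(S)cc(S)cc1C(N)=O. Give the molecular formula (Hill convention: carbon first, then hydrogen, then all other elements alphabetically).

Walk through each heavy atom and fill implicit hydrogens from standard valence (C 4, N 3, O 2, S 2, halogen 1); for lowercase aromatic atoms, an aromatic c carries 1 H when it has two neighbours and 0 H with three, and aromatic n carries 0 H:
  atom 1: Br (halogen, monovalent) → 0 H
  atom 2: aromatic c, 3 neighbours → 0 H
  atom 3: aromatic c, 3 neighbours → 0 H
  atom 4: S, bond orders sum to 1 (valence 2) → 1 H
  atom 5: aromatic c, 2 neighbours → 1 H
  atom 6: aromatic c, 3 neighbours → 0 H
  atom 7: S, bond orders sum to 1 (valence 2) → 1 H
  atom 8: aromatic c, 2 neighbours → 1 H
  atom 9: aromatic c, 3 neighbours → 0 H
  atom 10: C, bond orders sum to 4 (valence 4) → 0 H
  atom 11: N, bond orders sum to 1 (valence 3) → 2 H
  atom 12: O, bond orders sum to 2 (valence 2) → 0 H
Totals → C:7, H:6, Br:1, N:1, O:1, S:2.

C7H6BrNOS2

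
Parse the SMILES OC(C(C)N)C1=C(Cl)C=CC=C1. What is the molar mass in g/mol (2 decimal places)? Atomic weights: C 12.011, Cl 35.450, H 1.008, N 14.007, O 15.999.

185.65 g/mol

First, the molecular formula is C9H12ClNO (counting implicit H from valence).
  C: 9 × 12.011 = 108.099
  Cl: 1 × 35.450 = 35.450
  H: 12 × 1.008 = 12.096
  N: 1 × 14.007 = 14.007
  O: 1 × 15.999 = 15.999
Sum: 9×12.011 + 1×35.450 + 12×1.008 + 1×14.007 + 1×15.999 = 185.651 → 185.65 g/mol.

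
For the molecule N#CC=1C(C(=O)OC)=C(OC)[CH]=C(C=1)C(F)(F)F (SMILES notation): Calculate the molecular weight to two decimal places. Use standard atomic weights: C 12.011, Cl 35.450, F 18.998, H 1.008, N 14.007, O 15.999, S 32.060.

First, the molecular formula is C11H8F3NO3 (counting implicit H from valence).
  C: 11 × 12.011 = 132.121
  F: 3 × 18.998 = 56.994
  H: 8 × 1.008 = 8.064
  N: 1 × 14.007 = 14.007
  O: 3 × 15.999 = 47.997
Sum: 11×12.011 + 3×18.998 + 8×1.008 + 1×14.007 + 3×15.999 = 259.183 → 259.18 g/mol.

259.18 g/mol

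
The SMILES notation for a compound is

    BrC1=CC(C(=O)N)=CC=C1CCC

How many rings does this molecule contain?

In SMILES, each pair of matching ring-closure digits denotes one ring-closing bond; the number of such bonds equals the number of independent rings.
Ring-closure bonds here: 1.

1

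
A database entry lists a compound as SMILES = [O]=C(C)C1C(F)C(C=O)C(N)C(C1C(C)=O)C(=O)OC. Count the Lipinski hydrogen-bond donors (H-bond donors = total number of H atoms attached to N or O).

Donors: find every N or O and count the H atoms it carries.
  atom 1 (O): bond orders sum to 2 → 0 H
  atom 9 (O): bond orders sum to 2 → 0 H
  atom 11 (N): bond orders sum to 1 → 2 H
  atom 16 (O): bond orders sum to 2 → 0 H
  atom 18 (O): bond orders sum to 2 → 0 H
  atom 19 (O): bond orders sum to 2 → 0 H
Lipinski HBD = 2.

2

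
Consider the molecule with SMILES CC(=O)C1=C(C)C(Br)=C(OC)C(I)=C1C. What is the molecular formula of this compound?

Walk through each heavy atom and fill implicit hydrogens from standard valence (C 4, N 3, O 2, S 2, halogen 1):
  atom 1: C, bond orders sum to 1 (valence 4) → 3 H
  atom 2: C, bond orders sum to 4 (valence 4) → 0 H
  atom 3: O, bond orders sum to 2 (valence 2) → 0 H
  atom 4: C, bond orders sum to 4 (valence 4) → 0 H
  atom 5: C, bond orders sum to 4 (valence 4) → 0 H
  atom 6: C, bond orders sum to 1 (valence 4) → 3 H
  atom 7: C, bond orders sum to 4 (valence 4) → 0 H
  atom 8: Br (halogen, monovalent) → 0 H
  atom 9: C, bond orders sum to 4 (valence 4) → 0 H
  atom 10: O, bond orders sum to 2 (valence 2) → 0 H
  atom 11: C, bond orders sum to 1 (valence 4) → 3 H
  atom 12: C, bond orders sum to 4 (valence 4) → 0 H
  atom 13: I (halogen, monovalent) → 0 H
  atom 14: C, bond orders sum to 4 (valence 4) → 0 H
  atom 15: C, bond orders sum to 1 (valence 4) → 3 H
Totals → C:11, H:12, Br:1, I:1, O:2.
In Hill order: C11H12BrIO2.

C11H12BrIO2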